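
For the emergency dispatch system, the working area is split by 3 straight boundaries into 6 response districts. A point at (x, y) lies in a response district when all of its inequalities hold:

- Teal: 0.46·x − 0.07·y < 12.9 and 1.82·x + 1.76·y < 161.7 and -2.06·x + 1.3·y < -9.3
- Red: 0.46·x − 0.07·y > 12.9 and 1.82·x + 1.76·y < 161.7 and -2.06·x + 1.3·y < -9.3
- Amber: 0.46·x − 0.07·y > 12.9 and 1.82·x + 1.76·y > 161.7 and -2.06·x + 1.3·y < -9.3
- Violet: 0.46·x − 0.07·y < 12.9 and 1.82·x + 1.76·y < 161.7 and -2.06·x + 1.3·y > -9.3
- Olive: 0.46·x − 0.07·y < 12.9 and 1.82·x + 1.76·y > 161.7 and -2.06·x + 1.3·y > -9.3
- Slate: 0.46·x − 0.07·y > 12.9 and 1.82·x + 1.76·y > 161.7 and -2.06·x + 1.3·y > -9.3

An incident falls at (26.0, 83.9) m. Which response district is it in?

Olive

0.46·26.0 − 0.07·83.9 = 6.087, which is < 12.9
1.82·26.0 + 1.76·83.9 = 194.984, which is > 161.7
-2.06·26.0 + 1.3·83.9 = 55.510, which is > -9.3
This sign pattern matches Olive.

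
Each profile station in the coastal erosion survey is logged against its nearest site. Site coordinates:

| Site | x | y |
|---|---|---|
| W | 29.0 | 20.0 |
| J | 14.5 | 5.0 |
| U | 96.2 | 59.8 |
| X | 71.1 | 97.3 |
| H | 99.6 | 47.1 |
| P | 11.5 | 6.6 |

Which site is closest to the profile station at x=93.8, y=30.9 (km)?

H

Squared distances to each site:
W: 4317.850; J: 6959.300; U: 840.970; X: 4924.250; H: 296.080; P: 7363.780.
Minimum at H.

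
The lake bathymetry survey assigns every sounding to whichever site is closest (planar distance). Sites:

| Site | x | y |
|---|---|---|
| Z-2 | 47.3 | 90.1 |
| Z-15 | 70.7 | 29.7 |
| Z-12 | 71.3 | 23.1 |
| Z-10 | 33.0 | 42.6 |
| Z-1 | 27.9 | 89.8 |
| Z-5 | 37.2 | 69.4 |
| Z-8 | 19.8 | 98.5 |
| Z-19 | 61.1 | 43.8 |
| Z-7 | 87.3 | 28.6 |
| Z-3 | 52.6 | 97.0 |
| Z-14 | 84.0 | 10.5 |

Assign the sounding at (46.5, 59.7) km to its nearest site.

Squared distances to each site:
Z-2: 924.800; Z-15: 1485.640; Z-12: 1954.600; Z-10: 474.660; Z-1: 1251.970; Z-5: 180.580; Z-8: 2218.330; Z-19: 465.970; Z-7: 2631.850; Z-3: 1428.500; Z-14: 3826.890.
Minimum at Z-5.

Z-5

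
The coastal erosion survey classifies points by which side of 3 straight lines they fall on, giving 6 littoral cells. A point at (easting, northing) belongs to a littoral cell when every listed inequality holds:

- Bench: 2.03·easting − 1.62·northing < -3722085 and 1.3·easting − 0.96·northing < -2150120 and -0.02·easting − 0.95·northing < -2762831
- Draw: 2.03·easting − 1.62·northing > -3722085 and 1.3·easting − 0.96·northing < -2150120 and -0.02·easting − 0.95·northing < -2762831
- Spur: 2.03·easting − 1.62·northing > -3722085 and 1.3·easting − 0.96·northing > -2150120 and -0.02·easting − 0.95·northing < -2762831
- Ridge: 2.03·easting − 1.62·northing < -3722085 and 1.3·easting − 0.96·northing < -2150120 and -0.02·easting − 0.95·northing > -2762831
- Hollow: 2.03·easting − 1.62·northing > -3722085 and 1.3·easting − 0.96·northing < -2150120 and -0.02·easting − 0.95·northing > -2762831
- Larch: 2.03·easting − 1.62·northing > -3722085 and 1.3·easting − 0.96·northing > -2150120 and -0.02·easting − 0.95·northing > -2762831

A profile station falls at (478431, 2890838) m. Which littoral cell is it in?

Hollow

2.03·478431 − 1.62·2890838 = -3711942.630, which is > -3722085
1.3·478431 − 0.96·2890838 = -2153244.180, which is < -2150120
-0.02·478431 − 0.95·2890838 = -2755864.720, which is > -2762831
This sign pattern matches Hollow.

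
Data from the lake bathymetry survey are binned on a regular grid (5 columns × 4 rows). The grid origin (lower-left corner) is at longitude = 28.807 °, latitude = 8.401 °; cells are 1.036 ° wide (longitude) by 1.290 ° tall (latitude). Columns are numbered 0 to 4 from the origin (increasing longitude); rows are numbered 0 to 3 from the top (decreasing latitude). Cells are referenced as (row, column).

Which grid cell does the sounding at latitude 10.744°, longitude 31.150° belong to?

(2, 2)

Column index: ⌊(31.150 − 28.807) / 1.036⌋ = ⌊2.262⌋ = 2
Row offset from origin: ⌊(10.744 − 8.401) / 1.290⌋ = ⌊1.816⌋ = 1 → row 2 (counted from top)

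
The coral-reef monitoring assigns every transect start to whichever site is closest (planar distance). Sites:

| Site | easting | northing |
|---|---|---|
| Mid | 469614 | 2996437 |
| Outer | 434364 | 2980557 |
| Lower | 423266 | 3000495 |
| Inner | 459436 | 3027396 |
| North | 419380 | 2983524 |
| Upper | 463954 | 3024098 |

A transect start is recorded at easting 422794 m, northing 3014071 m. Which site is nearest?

Squared distances to each site:
Mid: 2503070356.000; Outer: 1257053096.000; Lower: 184530560.000; Inner: 1520191789.000; North: 944774605.000; Upper: 1794686329.000.
Minimum at Lower.

Lower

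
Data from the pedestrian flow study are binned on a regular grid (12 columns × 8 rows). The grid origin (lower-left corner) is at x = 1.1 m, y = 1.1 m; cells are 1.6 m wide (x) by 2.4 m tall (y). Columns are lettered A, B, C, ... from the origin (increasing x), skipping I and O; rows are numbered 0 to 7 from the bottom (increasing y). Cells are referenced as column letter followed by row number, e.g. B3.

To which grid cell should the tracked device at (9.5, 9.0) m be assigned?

Column index: ⌊(9.5 − 1.1) / 1.6⌋ = ⌊5.250⌋ = 5 → column F
Row offset from origin: ⌊(9.0 − 1.1) / 2.4⌋ = ⌊3.292⌋ = 3 → row 3

F3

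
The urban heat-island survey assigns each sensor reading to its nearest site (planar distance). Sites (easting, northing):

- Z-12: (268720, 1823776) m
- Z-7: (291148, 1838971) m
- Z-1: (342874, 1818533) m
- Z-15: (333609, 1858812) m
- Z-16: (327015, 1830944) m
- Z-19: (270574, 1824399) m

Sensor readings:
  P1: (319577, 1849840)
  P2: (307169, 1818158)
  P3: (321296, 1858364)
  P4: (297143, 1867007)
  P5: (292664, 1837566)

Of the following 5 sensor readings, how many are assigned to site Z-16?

1

P1 → Z-15
P2 → Z-16
P3 → Z-15
P4 → Z-7
P5 → Z-7
1 of the 5 goes to Z-16.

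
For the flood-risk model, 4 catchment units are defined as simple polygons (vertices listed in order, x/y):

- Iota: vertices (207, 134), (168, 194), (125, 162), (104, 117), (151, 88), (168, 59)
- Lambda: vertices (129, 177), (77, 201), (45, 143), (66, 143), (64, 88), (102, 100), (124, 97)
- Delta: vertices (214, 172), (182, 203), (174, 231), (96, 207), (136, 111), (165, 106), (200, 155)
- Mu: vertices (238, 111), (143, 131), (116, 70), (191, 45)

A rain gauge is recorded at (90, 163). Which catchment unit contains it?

Lambda

Cast a ray rightward from (90, 163). For each polygon, the edges (by vertex number in listed order) whose endpoints lie on opposite sides of y = 163, where each meets that height, and whether that is right or left of the point:
Iota: 1–2 at x≈188.2 (right), 2–3 at x≈126.3 (right) → 2 crossings.
Lambda: 2–3 at x≈56.0 (left), 7–1 at x≈128.1 (right) → 1 crossing.
Delta: 4–5 at x≈114.3 (right), 7–1 at x≈206.6 (right) → 2 crossings.
Mu: no edge straddles that height → 0 crossings.
Only Lambda has an odd count, so the point is inside Lambda.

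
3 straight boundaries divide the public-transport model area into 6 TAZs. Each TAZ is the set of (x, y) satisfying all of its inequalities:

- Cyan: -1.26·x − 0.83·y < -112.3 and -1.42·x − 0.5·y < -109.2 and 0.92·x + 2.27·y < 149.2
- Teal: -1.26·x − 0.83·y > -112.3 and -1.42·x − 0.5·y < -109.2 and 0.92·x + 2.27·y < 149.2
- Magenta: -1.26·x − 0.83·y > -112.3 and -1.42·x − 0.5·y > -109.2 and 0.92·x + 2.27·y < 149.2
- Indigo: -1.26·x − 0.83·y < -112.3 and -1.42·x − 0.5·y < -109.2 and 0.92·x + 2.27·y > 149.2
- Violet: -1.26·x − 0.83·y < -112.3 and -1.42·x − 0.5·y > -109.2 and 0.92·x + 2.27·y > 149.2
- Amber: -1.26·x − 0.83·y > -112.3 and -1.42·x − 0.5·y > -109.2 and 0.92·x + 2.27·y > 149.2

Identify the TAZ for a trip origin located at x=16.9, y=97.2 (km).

-1.26·16.9 − 0.83·97.2 = -101.970, which is > -112.3
-1.42·16.9 − 0.5·97.2 = -72.598, which is > -109.2
0.92·16.9 + 2.27·97.2 = 236.192, which is > 149.2
This sign pattern matches Amber.

Amber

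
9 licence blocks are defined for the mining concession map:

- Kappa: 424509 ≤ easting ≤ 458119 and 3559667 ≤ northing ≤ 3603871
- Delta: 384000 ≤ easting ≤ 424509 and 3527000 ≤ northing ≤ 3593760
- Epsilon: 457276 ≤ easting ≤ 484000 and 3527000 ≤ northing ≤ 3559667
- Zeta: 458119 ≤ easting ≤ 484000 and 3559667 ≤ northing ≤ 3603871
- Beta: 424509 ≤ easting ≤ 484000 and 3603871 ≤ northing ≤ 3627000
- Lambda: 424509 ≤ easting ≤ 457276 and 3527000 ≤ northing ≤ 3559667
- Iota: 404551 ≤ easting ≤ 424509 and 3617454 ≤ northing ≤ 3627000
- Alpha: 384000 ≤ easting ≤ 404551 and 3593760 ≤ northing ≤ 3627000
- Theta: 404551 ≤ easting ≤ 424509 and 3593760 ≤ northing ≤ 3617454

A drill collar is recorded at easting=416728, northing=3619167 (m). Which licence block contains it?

The point has easting = 416728 and northing = 3619167.
Only Iota satisfies 404551 ≤ easting ≤ 424509 and 3617454 ≤ northing ≤ 3627000.

Iota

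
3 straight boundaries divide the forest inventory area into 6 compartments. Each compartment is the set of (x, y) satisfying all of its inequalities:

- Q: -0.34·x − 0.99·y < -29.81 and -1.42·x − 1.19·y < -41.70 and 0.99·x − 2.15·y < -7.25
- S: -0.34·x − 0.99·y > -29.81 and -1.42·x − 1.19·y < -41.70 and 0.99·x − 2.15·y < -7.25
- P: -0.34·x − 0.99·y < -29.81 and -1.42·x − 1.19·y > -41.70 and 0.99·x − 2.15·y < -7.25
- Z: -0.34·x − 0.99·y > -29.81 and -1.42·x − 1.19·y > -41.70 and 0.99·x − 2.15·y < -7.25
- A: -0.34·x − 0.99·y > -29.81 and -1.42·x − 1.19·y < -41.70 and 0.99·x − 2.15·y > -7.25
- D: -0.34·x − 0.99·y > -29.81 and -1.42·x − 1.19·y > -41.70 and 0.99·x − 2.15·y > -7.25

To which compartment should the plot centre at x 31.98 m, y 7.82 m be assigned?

A

-0.34·31.98 − 0.99·7.82 = -18.615, which is > -29.81
-1.42·31.98 − 1.19·7.82 = -54.717, which is < -41.70
0.99·31.98 − 2.15·7.82 = 14.847, which is > -7.25
This sign pattern matches A.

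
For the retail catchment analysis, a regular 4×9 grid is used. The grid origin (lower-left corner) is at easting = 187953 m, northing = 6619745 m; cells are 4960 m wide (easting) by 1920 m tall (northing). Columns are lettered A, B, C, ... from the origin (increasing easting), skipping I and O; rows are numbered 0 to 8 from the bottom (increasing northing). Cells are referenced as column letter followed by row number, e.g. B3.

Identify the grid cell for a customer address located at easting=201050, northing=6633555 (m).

C7

Column index: ⌊(201050 − 187953) / 4960⌋ = ⌊2.641⌋ = 2 → column C
Row offset from origin: ⌊(6633555 − 6619745) / 1920⌋ = ⌊7.193⌋ = 7 → row 7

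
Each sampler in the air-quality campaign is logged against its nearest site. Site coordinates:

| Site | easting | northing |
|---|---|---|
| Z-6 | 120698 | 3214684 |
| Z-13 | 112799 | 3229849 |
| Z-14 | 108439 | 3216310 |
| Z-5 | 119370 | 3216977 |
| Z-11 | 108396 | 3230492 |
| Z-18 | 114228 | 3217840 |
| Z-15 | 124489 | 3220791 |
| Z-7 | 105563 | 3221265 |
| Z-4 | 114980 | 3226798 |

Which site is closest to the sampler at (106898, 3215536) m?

Z-14

Squared distances to each site:
Z-6: 191165904.000; Z-13: 239683770.000; Z-14: 2973757.000; Z-5: 157627265.000; Z-11: 225925940.000; Z-18: 59037316.000; Z-15: 337058306.000; Z-7: 34603666.000; Z-4: 192151368.000.
Minimum at Z-14.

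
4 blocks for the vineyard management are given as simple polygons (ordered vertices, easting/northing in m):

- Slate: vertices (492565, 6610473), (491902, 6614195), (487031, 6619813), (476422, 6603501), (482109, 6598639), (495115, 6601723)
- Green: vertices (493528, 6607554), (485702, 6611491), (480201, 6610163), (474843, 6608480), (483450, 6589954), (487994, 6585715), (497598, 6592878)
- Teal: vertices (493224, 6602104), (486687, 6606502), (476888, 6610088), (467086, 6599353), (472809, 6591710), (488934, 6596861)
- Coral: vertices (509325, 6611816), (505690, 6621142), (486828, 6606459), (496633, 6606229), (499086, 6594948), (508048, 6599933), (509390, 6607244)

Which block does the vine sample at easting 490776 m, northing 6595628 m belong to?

Cast a ray rightward from (490776, 6595628). For each polygon, the edges (by vertex number in listed order) whose endpoints lie on opposite sides of northing = 6595628, where each meets that height, and whether that is right or left of the point:
Slate: no edge straddles that height → 0 crossings.
Green: 4–5 at easting≈480813.9 (left), 7–1 at easting≈496835.4 (right) → 1 crossing.
Teal: 4–5 at easting≈469875.2 (left), 5–6 at easting≈485074.1 (left) → 0 crossings.
Coral: 4–5 at easting≈498938.1 (right), 5–6 at easting≈500308.5 (right) → 2 crossings.
Only Green has an odd count, so the point is inside Green.

Green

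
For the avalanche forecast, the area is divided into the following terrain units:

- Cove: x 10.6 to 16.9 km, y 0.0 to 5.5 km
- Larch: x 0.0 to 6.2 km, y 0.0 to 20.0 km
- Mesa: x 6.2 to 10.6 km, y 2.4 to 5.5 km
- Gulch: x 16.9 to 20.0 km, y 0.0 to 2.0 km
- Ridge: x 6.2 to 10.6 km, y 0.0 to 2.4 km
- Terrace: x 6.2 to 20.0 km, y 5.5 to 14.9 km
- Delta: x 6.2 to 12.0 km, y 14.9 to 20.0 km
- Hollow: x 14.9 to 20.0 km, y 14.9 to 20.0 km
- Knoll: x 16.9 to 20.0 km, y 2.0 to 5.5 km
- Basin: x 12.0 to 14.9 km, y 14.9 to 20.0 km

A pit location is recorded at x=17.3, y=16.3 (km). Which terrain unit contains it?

The point has x = 17.3 and y = 16.3.
Only Hollow satisfies 14.9 ≤ x ≤ 20.0 and 14.9 ≤ y ≤ 20.0.

Hollow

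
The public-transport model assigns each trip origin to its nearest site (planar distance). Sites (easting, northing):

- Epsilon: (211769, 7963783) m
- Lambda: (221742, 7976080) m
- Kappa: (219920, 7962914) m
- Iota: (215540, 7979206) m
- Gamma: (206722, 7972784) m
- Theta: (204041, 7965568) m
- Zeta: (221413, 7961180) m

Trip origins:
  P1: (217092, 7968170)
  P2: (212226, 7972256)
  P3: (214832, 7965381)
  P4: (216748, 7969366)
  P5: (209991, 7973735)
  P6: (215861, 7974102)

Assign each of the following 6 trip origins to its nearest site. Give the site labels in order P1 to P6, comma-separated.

P1 → Kappa (d²=35623120.00)
P2 → Gamma (d²=30572800.00)
P3 → Epsilon (d²=11935573.00)
P4 → Kappa (d²=51689888.00)
P5 → Gamma (d²=11590762.00)
P6 → Iota (d²=26153857.00)

Kappa, Gamma, Epsilon, Kappa, Gamma, Iota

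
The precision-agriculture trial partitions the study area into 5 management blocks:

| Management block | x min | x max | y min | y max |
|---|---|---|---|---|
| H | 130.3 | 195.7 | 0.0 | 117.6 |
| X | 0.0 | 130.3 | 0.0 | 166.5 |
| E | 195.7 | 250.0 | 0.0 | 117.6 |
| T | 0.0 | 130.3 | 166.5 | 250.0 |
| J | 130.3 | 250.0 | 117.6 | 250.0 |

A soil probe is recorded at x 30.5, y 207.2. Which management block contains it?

The point has x = 30.5 and y = 207.2.
Only T satisfies 0.0 ≤ x ≤ 130.3 and 166.5 ≤ y ≤ 250.0.

T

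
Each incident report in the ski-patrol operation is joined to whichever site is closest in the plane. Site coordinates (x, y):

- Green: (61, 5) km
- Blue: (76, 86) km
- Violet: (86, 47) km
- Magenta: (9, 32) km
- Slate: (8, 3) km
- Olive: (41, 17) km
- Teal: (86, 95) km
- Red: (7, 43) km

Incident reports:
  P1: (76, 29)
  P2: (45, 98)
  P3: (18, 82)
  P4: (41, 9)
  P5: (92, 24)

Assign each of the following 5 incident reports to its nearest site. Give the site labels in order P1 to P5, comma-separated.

Violet, Blue, Red, Olive, Violet

P1 → Violet (d²=424.00)
P2 → Blue (d²=1105.00)
P3 → Red (d²=1642.00)
P4 → Olive (d²=64.00)
P5 → Violet (d²=565.00)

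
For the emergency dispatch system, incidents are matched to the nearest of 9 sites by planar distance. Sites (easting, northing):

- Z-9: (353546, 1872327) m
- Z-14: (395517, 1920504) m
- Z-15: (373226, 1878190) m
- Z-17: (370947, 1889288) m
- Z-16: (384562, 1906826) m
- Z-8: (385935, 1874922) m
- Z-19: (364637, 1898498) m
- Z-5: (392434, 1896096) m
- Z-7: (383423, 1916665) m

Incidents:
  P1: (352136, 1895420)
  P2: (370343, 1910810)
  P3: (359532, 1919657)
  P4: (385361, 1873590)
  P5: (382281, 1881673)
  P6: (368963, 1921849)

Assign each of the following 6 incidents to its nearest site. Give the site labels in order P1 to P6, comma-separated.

P1 → Z-19 (d²=165749085.00)
P2 → Z-19 (d²=184143780.00)
P3 → Z-19 (d²=473764306.00)
P4 → Z-8 (d²=2103700.00)
P5 → Z-8 (d²=58927717.00)
P6 → Z-7 (d²=235965456.00)

Z-19, Z-19, Z-19, Z-8, Z-8, Z-7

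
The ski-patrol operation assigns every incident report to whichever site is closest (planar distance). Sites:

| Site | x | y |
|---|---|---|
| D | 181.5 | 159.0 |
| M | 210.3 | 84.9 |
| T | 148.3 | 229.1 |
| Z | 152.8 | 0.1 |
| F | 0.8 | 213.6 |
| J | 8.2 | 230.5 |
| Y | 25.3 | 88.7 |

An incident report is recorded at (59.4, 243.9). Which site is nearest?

Squared distances to each site:
D: 22116.420; M: 48051.810; T: 8122.250; Z: 68162.000; F: 4352.050; J: 2801.000; Y: 25249.850.
Minimum at J.

J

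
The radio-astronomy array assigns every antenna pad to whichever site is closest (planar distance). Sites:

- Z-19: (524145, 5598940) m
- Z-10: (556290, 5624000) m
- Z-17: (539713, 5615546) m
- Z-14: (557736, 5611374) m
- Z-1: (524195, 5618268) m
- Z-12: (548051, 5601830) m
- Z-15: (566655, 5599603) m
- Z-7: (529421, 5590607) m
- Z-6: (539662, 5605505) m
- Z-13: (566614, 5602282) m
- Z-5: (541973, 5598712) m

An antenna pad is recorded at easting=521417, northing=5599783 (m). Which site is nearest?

Z-19

Squared distances to each site:
Z-19: 8152633.000; Z-10: 1802589218.000; Z-17: 583215785.000; Z-14: 1453421042.000; Z-1: 349412509.000; Z-12: 713560165.000; Z-15: 2046509044.000; Z-7: 148262992.000; Z-6: 365621309.000; Z-13: 2049013810.000; Z-5: 423696177.000.
Minimum at Z-19.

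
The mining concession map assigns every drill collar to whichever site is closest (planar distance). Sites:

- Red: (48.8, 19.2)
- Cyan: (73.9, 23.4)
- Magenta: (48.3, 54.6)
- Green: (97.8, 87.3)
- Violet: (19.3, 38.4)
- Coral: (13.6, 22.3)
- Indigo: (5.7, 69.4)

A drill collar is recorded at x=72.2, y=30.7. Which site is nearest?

Cyan

Squared distances to each site:
Red: 679.810; Cyan: 56.180; Magenta: 1142.420; Green: 3858.920; Violet: 2857.700; Coral: 3504.520; Indigo: 5919.940.
Minimum at Cyan.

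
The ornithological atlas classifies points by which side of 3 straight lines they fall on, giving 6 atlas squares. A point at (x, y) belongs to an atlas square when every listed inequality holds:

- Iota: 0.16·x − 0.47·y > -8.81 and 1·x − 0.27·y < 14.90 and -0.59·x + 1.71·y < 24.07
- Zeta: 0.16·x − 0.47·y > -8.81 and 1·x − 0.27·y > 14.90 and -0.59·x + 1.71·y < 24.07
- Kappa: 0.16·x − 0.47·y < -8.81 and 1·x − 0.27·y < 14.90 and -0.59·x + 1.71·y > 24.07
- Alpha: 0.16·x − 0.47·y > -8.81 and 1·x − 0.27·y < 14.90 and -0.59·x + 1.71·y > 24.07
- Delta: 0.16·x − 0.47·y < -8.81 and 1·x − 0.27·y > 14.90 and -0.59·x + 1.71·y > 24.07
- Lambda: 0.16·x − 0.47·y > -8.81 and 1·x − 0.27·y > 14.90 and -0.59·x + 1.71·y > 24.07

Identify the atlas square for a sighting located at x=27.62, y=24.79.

0.16·27.62 − 0.47·24.79 = -7.232, which is > -8.81
1·27.62 − 0.27·24.79 = 20.927, which is > 14.90
-0.59·27.62 + 1.71·24.79 = 26.095, which is > 24.07
This sign pattern matches Lambda.

Lambda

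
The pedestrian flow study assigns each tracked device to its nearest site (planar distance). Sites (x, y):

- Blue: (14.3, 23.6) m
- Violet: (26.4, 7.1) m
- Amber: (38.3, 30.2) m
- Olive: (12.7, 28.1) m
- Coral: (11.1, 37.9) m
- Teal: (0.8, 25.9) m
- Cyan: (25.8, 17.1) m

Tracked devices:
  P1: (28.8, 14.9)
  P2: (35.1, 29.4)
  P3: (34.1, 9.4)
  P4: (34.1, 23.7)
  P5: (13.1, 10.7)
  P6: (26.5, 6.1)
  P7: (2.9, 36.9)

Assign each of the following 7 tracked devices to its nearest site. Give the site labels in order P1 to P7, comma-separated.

Cyan, Amber, Violet, Amber, Blue, Violet, Coral

P1 → Cyan (d²=13.84)
P2 → Amber (d²=10.88)
P3 → Violet (d²=64.58)
P4 → Amber (d²=59.89)
P5 → Blue (d²=167.85)
P6 → Violet (d²=1.01)
P7 → Coral (d²=68.24)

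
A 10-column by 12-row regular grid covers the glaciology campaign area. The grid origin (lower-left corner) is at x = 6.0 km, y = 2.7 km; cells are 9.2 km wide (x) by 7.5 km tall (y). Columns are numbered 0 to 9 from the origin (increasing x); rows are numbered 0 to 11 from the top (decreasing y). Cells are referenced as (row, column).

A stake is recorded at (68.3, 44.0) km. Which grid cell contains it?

Column index: ⌊(68.3 − 6.0) / 9.2⌋ = ⌊6.772⌋ = 6
Row offset from origin: ⌊(44.0 − 2.7) / 7.5⌋ = ⌊5.507⌋ = 5 → row 6 (counted from top)

(6, 6)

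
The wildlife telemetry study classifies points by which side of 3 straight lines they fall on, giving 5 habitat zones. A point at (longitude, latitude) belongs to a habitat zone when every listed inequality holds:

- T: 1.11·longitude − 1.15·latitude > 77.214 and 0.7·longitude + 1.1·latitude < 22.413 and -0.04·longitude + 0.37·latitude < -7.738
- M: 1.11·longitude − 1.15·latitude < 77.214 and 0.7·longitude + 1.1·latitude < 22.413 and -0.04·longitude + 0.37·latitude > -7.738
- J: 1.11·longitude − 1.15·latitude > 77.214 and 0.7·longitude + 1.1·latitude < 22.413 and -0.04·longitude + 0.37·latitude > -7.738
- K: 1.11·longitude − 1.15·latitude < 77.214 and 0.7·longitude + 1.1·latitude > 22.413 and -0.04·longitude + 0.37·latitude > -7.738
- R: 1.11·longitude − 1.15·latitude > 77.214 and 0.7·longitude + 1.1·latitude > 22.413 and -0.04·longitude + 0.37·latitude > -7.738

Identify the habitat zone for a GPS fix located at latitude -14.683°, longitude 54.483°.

1.11·54.483 − 1.15·-14.683 = 77.362, which is > 77.214
0.7·54.483 + 1.1·-14.683 = 21.987, which is < 22.413
-0.04·54.483 + 0.37·-14.683 = -7.612, which is > -7.738
This sign pattern matches J.

J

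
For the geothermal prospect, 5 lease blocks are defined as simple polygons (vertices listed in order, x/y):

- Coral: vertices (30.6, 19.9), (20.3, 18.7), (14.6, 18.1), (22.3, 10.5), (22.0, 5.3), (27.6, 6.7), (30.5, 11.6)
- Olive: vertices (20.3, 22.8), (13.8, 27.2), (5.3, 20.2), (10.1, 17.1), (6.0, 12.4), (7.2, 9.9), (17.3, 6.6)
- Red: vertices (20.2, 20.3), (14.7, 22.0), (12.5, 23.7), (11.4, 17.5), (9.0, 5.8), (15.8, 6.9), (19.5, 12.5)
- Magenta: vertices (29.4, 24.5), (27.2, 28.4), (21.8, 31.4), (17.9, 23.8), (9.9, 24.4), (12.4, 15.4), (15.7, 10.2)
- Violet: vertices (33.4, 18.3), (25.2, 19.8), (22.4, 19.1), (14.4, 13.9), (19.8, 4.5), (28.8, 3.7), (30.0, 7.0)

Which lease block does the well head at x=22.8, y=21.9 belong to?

Cast a ray rightward from (22.8, 21.9). For each polygon, the edges (by vertex number in listed order) whose endpoints lie on opposite sides of y = 21.9, where each meets that height, and whether that is right or left of the point:
Coral: no edge straddles that height → 0 crossings.
Olive: 2–3 at x≈7.36 (left), 7–1 at x≈20.13 (left) → 0 crossings.
Red: 1–2 at x≈15.02 (left), 3–4 at x≈12.18 (left) → 0 crossings.
Magenta: 5–6 at x≈10.59 (left), 7–1 at x≈26.91 (right) → 1 crossing.
Violet: no edge straddles that height → 0 crossings.
Only Magenta has an odd count, so the point is inside Magenta.

Magenta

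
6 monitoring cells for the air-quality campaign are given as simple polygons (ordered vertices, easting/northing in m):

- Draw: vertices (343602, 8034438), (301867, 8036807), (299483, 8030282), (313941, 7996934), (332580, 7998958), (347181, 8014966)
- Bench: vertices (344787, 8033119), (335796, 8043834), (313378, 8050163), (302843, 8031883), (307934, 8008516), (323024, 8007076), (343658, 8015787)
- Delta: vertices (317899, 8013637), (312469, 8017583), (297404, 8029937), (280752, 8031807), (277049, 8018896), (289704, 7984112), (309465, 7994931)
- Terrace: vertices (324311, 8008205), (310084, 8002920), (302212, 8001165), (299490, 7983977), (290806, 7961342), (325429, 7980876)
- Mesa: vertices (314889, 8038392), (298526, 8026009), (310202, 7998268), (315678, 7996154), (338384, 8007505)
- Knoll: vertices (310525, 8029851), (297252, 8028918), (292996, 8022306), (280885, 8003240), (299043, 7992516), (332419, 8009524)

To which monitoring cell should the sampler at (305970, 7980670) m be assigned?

Cast a ray rightward from (305970, 7980670). For each polygon, the edges (by vertex number in listed order) whose endpoints lie on opposite sides of northing = 7980670, where each meets that height, and whether that is right or left of the point:
Draw: no edge straddles that height → 0 crossings.
Bench: no edge straddles that height → 0 crossings.
Delta: no edge straddles that height → 0 crossings.
Terrace: 4–5 at easting≈298221.3 (left), 5–6 at easting≈325063.9 (right) → 1 crossing.
Mesa: no edge straddles that height → 0 crossings.
Knoll: no edge straddles that height → 0 crossings.
Only Terrace has an odd count, so the point is inside Terrace.

Terrace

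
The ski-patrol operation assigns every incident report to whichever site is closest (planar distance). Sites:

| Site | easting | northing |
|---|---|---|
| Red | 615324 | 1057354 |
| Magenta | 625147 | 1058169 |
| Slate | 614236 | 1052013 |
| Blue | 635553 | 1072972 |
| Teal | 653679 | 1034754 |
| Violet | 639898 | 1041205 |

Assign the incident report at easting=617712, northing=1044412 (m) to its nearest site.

Slate

Squared distances to each site:
Red: 173197908.000; Magenta: 244534274.000; Slate: 69857777.000; Blue: 1133974881.000; Teal: 1386902053.000; Violet: 502503445.000.
Minimum at Slate.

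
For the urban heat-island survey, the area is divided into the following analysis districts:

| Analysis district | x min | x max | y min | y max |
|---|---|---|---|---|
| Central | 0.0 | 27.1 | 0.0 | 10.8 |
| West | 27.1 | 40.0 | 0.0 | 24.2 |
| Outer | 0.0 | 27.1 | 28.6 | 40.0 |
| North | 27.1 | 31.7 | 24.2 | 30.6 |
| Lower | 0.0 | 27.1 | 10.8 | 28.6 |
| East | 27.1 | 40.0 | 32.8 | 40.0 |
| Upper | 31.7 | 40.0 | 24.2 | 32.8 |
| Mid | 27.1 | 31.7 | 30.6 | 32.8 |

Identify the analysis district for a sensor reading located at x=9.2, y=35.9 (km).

The point has x = 9.2 and y = 35.9.
Only Outer satisfies 0.0 ≤ x ≤ 27.1 and 28.6 ≤ y ≤ 40.0.

Outer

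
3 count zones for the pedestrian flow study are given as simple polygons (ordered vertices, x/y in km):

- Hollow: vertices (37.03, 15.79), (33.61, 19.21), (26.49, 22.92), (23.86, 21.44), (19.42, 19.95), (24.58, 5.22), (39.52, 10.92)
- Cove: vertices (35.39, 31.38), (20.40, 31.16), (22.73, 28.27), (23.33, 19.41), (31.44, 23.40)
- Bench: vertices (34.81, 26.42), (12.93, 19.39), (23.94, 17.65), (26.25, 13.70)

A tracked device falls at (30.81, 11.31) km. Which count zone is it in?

Cast a ray rightward from (30.81, 11.31). For each polygon, the edges (by vertex number in listed order) whose endpoints lie on opposite sides of y = 11.31, where each meets that height, and whether that is right or left of the point:
Hollow: 5–6 at x≈22.447 (left), 7–1 at x≈39.321 (right) → 1 crossing.
Cove: no edge straddles that height → 0 crossings.
Bench: no edge straddles that height → 0 crossings.
Only Hollow has an odd count, so the point is inside Hollow.

Hollow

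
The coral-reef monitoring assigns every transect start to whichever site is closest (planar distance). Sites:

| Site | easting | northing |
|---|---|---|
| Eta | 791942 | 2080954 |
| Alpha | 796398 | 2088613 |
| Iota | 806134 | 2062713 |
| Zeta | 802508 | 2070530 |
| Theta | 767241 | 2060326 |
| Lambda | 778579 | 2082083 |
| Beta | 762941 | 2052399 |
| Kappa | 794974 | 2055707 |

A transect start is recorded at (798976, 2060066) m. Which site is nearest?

Squared distances to each site:
Eta: 485785700.000; Alpha: 821577293.000; Iota: 58243573.000; Zeta: 121970320.000; Theta: 1007177825.000; Lambda: 900785898.000; Beta: 1357304114.000; Kappa: 35016885.000.
Minimum at Kappa.

Kappa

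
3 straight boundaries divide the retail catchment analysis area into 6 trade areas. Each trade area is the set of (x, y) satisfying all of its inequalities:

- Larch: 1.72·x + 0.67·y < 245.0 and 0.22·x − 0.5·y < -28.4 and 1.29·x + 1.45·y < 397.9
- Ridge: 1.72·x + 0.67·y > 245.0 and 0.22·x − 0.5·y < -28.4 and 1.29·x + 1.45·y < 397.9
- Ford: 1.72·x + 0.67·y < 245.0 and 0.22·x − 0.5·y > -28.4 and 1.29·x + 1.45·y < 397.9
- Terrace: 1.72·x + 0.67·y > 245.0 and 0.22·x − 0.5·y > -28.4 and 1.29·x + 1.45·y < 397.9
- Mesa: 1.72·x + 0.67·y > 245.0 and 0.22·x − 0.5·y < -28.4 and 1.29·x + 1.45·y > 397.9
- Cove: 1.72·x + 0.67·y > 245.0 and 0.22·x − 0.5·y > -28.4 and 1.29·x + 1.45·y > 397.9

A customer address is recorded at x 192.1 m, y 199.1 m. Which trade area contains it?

1.72·192.1 + 0.67·199.1 = 463.809, which is > 245.0
0.22·192.1 − 0.5·199.1 = -57.288, which is < -28.4
1.29·192.1 + 1.45·199.1 = 536.504, which is > 397.9
This sign pattern matches Mesa.

Mesa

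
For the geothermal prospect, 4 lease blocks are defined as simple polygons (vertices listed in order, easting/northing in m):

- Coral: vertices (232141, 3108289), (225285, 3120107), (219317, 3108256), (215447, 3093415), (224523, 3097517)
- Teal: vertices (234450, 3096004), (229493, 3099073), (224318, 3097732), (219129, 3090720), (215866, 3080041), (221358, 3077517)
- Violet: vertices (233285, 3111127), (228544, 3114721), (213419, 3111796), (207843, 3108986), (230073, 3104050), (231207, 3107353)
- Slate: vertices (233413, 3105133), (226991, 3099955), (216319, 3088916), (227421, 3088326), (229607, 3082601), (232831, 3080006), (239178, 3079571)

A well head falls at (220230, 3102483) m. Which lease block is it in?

Coral

Cast a ray rightward from (220230, 3102483). For each polygon, the edges (by vertex number in listed order) whose endpoints lie on opposite sides of northing = 3102483, where each meets that height, and whether that is right or left of the point:
Coral: 3–4 at easting≈217811.6 (left), 5–1 at easting≈228035.0 (right) → 1 crossing.
Teal: no edge straddles that height → 0 crossings.
Violet: no edge straddles that height → 0 crossings.
Slate: 1–2 at easting≈230126.3 (right), 7–1 at easting≈234010.7 (right) → 2 crossings.
Only Coral has an odd count, so the point is inside Coral.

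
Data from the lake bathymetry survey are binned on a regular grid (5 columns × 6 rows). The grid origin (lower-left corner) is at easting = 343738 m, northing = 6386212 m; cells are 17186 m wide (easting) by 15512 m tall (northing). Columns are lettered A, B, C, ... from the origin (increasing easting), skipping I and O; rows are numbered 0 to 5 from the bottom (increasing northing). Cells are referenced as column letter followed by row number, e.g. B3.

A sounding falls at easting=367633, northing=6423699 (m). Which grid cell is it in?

Column index: ⌊(367633 − 343738) / 17186⌋ = ⌊1.390⌋ = 1 → column B
Row offset from origin: ⌊(6423699 − 6386212) / 15512⌋ = ⌊2.417⌋ = 2 → row 2

B2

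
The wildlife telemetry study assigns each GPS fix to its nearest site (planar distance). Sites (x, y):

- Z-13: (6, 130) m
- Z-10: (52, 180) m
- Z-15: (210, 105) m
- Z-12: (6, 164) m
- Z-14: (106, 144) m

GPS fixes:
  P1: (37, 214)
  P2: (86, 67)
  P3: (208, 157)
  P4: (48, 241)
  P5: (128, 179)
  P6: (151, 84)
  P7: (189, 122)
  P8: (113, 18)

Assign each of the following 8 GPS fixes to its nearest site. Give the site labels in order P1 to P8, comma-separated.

Z-10, Z-14, Z-15, Z-10, Z-14, Z-15, Z-15, Z-14

P1 → Z-10 (d²=1381.00)
P2 → Z-14 (d²=6329.00)
P3 → Z-15 (d²=2708.00)
P4 → Z-10 (d²=3737.00)
P5 → Z-14 (d²=1709.00)
P6 → Z-15 (d²=3922.00)
P7 → Z-15 (d²=730.00)
P8 → Z-14 (d²=15925.00)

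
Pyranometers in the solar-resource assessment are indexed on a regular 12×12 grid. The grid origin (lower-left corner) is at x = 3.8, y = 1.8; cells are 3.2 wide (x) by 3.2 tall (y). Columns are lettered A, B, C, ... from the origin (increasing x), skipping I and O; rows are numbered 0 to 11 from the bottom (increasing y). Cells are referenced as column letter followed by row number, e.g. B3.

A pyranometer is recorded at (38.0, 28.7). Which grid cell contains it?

Column index: ⌊(38.0 − 3.8) / 3.2⌋ = ⌊10.688⌋ = 10 → column L
Row offset from origin: ⌊(28.7 − 1.8) / 3.2⌋ = ⌊8.406⌋ = 8 → row 8

L8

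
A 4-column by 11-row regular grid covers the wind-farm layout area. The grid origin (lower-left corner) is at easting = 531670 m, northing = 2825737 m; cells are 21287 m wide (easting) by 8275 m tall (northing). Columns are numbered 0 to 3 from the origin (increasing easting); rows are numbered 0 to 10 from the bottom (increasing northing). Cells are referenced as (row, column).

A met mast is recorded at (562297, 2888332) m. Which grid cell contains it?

Column index: ⌊(562297 − 531670) / 21287⌋ = ⌊1.439⌋ = 1
Row offset from origin: ⌊(2888332 − 2825737) / 8275⌋ = ⌊7.564⌋ = 7 → row 7

(7, 1)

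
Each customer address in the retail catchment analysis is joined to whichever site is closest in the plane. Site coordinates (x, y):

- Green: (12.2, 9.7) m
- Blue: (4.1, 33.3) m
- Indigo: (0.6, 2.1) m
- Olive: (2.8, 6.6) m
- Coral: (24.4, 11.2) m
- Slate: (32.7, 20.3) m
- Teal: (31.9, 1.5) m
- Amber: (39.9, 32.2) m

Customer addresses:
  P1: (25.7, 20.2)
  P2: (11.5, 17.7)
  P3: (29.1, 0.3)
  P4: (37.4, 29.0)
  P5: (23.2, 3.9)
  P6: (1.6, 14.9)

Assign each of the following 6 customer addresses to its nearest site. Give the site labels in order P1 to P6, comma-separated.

Slate, Green, Teal, Amber, Coral, Olive

P1 → Slate (d²=49.01)
P2 → Green (d²=64.49)
P3 → Teal (d²=9.28)
P4 → Amber (d²=16.49)
P5 → Coral (d²=54.73)
P6 → Olive (d²=70.33)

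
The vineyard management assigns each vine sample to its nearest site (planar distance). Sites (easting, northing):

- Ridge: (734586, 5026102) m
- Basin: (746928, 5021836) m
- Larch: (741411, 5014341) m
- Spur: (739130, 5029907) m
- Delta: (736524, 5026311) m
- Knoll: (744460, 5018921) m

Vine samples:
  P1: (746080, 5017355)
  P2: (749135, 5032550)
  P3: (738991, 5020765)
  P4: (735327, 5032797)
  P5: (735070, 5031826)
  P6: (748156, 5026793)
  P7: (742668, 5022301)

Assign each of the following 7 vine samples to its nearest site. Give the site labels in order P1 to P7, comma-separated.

P1 → Knoll (d²=5076756.00)
P2 → Spur (d²=107085474.00)
P3 → Knoll (d²=33310297.00)
P4 → Spur (d²=22814909.00)
P5 → Spur (d²=20166161.00)
P6 → Basin (d²=26079833.00)
P7 → Knoll (d²=14635664.00)

Knoll, Spur, Knoll, Spur, Spur, Basin, Knoll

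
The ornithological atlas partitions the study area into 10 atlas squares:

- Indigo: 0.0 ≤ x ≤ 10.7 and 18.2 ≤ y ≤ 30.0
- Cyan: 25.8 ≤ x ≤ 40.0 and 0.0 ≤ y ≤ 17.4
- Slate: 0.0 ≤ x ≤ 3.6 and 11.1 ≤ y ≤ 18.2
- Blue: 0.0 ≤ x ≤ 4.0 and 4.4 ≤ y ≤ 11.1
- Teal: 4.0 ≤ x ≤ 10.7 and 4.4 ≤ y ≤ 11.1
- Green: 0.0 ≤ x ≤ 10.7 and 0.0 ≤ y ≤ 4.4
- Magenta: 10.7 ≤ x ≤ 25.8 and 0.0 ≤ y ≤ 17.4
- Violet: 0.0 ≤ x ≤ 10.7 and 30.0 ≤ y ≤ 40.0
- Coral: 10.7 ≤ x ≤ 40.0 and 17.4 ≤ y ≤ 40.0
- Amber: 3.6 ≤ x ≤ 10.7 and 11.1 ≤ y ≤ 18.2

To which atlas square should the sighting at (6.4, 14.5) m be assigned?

Amber

The point has x = 6.4 and y = 14.5.
Only Amber satisfies 3.6 ≤ x ≤ 10.7 and 11.1 ≤ y ≤ 18.2.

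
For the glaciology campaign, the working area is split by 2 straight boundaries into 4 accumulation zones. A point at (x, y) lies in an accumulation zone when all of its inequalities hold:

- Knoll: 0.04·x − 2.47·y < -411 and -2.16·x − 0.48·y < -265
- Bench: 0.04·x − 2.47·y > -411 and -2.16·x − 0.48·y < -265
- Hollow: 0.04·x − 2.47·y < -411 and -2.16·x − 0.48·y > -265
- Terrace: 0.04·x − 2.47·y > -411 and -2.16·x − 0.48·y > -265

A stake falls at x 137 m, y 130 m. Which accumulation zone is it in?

0.04·137 − 2.47·130 = -315.620, which is > -411
-2.16·137 − 0.48·130 = -358.320, which is < -265
This sign pattern matches Bench.

Bench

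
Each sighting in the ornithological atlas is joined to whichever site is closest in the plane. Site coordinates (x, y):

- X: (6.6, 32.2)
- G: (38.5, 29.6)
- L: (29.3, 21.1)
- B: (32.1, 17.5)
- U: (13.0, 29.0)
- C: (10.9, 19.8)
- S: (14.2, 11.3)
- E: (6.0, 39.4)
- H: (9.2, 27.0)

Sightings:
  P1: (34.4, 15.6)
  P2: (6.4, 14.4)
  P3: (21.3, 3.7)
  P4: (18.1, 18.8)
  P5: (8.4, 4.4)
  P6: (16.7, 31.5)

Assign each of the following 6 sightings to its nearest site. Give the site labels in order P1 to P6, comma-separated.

P1 → B (d²=8.90)
P2 → C (d²=49.41)
P3 → S (d²=108.17)
P4 → C (d²=52.84)
P5 → S (d²=81.25)
P6 → U (d²=19.94)

B, C, S, C, S, U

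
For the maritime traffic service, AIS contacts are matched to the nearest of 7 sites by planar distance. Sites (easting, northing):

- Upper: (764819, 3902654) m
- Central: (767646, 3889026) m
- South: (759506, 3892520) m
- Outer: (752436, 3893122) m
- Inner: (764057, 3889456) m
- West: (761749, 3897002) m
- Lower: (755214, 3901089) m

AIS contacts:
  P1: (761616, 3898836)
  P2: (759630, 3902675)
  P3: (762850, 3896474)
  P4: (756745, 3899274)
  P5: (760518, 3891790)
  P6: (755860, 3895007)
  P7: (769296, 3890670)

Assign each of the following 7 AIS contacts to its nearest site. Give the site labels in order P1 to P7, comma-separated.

West, Lower, West, Lower, South, Outer, Central

P1 → West (d²=3381245.00)
P2 → Lower (d²=22016452.00)
P3 → West (d²=1490985.00)
P4 → Lower (d²=5638186.00)
P5 → South (d²=1557044.00)
P6 → Outer (d²=15277001.00)
P7 → Central (d²=5425236.00)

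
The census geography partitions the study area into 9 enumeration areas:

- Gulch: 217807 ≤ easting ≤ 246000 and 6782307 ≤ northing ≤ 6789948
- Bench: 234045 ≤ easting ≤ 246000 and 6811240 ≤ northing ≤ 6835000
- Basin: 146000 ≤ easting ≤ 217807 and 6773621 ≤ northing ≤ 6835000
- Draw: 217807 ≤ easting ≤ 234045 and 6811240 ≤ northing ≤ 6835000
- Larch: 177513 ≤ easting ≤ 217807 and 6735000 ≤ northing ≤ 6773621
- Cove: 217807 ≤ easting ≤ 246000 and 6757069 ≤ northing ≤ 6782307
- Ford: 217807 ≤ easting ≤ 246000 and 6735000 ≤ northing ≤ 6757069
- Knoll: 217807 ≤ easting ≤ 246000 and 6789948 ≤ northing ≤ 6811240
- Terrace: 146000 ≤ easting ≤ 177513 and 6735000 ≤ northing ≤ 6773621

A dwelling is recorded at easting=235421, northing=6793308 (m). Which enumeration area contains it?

Knoll

The point has easting = 235421 and northing = 6793308.
Only Knoll satisfies 217807 ≤ easting ≤ 246000 and 6789948 ≤ northing ≤ 6811240.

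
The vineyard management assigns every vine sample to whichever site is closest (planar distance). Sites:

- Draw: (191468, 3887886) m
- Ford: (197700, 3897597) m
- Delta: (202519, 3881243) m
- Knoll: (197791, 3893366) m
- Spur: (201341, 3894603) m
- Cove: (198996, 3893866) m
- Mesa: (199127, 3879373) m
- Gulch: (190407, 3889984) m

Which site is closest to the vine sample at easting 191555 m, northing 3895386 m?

Gulch

Squared distances to each site:
Draw: 56257569.000; Ford: 42649546.000; Delta: 320233745.000; Knoll: 42968096.000; Spur: 96378885.000; Cove: 57678881.000; Mesa: 313751353.000; Gulch: 30499508.000.
Minimum at Gulch.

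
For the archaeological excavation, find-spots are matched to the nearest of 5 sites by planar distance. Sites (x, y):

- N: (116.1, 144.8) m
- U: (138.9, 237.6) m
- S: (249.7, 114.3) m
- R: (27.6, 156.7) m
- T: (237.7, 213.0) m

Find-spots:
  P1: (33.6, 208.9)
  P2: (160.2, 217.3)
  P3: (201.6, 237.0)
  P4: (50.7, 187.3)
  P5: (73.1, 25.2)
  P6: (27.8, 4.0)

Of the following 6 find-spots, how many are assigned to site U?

P1 → R
P2 → U
P3 → T
P4 → R
P5 → N
P6 → R
1 of the 6 goes to U.

1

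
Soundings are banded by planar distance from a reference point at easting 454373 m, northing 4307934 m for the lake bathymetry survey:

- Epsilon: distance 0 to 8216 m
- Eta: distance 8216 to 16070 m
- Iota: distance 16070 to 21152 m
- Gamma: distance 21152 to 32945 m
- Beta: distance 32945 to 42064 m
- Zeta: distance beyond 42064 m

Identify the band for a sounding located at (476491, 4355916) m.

Zeta

Distance = √((476491−454373)² + (4355916−4307934)²) = √(489205924.000 + 2302272324.000) = 52834.442 m.
42064 ≤ 52834.442 < ∞ → Zeta.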